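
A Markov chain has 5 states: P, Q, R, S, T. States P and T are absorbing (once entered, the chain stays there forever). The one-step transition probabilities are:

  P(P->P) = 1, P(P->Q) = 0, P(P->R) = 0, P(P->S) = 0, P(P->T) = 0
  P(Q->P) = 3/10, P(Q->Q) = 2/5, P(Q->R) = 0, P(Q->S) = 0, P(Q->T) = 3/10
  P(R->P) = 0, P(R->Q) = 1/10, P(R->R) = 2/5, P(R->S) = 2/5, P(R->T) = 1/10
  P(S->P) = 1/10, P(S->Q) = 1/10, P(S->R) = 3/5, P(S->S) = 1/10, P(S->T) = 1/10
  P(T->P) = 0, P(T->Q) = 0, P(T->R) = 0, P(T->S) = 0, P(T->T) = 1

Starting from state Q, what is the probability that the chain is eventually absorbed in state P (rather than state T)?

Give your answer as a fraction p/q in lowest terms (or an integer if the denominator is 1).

Answer: 1/2

Derivation:
Let a_i = P(absorbed in P | start in state i).
Boundary conditions: a_P = 1, a_T = 0.
For each transient state i, a_i = sum_j P(i->j) * a_j:
  a_Q = 3/10*a_P + 2/5*a_Q + 0*a_R + 0*a_S + 3/10*a_T
  a_R = 0*a_P + 1/10*a_Q + 2/5*a_R + 2/5*a_S + 1/10*a_T
  a_S = 1/10*a_P + 1/10*a_Q + 3/5*a_R + 1/10*a_S + 1/10*a_T

Substituting a_P = 1 and a_T = 0, rearrange to (I - Q) a = r where r[i] = P(i -> P):
  [3/5, 0, 0] . (a_Q, a_R, a_S) = 3/10
  [-1/10, 3/5, -2/5] . (a_Q, a_R, a_S) = 0
  [-1/10, -3/5, 9/10] . (a_Q, a_R, a_S) = 1/10

Solving yields:
  a_Q = 1/2
  a_R = 7/20
  a_S = 2/5

Starting state is Q, so the absorption probability is a_Q = 1/2.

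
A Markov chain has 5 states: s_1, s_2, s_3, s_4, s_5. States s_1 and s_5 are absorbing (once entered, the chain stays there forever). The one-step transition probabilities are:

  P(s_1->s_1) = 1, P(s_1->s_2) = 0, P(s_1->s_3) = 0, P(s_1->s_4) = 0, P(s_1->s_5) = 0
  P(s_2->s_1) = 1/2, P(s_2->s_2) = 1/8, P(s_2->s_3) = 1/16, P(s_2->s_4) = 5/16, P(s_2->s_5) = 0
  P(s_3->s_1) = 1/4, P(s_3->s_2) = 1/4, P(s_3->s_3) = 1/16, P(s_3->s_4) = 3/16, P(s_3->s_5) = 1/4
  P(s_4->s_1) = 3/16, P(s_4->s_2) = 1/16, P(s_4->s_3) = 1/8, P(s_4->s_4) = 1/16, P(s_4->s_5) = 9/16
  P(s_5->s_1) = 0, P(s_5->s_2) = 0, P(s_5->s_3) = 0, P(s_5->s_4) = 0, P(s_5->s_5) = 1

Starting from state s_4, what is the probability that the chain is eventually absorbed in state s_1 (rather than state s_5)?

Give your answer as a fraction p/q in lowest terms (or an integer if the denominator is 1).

Answer: 459/1444

Derivation:
Let a_i = P(absorbed in s_1 | start in state i).
Boundary conditions: a_s_1 = 1, a_s_5 = 0.
For each transient state i, a_i = sum_j P(i->j) * a_j:
  a_s_2 = 1/2*a_s_1 + 1/8*a_s_2 + 1/16*a_s_3 + 5/16*a_s_4 + 0*a_s_5
  a_s_3 = 1/4*a_s_1 + 1/4*a_s_2 + 1/16*a_s_3 + 3/16*a_s_4 + 1/4*a_s_5
  a_s_4 = 3/16*a_s_1 + 1/16*a_s_2 + 1/8*a_s_3 + 1/16*a_s_4 + 9/16*a_s_5

Substituting a_s_1 = 1 and a_s_5 = 0, rearrange to (I - Q) a = r where r[i] = P(i -> s_1):
  [7/8, -1/16, -5/16] . (a_s_2, a_s_3, a_s_4) = 1/2
  [-1/4, 15/16, -3/16] . (a_s_2, a_s_3, a_s_4) = 1/4
  [-1/16, -1/8, 15/16] . (a_s_2, a_s_3, a_s_4) = 3/16

Solving yields:
  a_s_2 = 1043/1444
  a_s_3 = 755/1444
  a_s_4 = 459/1444

Starting state is s_4, so the absorption probability is a_s_4 = 459/1444.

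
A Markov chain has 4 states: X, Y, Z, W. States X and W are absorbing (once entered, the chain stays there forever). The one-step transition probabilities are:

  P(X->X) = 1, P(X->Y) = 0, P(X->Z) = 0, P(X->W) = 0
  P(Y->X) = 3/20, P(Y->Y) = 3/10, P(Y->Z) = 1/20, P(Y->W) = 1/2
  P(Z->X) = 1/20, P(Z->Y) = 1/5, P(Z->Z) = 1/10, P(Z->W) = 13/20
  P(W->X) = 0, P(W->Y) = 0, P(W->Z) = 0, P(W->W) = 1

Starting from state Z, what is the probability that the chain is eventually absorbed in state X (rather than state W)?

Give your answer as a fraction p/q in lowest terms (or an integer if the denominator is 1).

Answer: 13/124

Derivation:
Let a_i = P(absorbed in X | start in state i).
Boundary conditions: a_X = 1, a_W = 0.
For each transient state i, a_i = sum_j P(i->j) * a_j:
  a_Y = 3/20*a_X + 3/10*a_Y + 1/20*a_Z + 1/2*a_W
  a_Z = 1/20*a_X + 1/5*a_Y + 1/10*a_Z + 13/20*a_W

Substituting a_X = 1 and a_W = 0, rearrange to (I - Q) a = r where r[i] = P(i -> X):
  [7/10, -1/20] . (a_Y, a_Z) = 3/20
  [-1/5, 9/10] . (a_Y, a_Z) = 1/20

Solving yields:
  a_Y = 55/248
  a_Z = 13/124

Starting state is Z, so the absorption probability is a_Z = 13/124.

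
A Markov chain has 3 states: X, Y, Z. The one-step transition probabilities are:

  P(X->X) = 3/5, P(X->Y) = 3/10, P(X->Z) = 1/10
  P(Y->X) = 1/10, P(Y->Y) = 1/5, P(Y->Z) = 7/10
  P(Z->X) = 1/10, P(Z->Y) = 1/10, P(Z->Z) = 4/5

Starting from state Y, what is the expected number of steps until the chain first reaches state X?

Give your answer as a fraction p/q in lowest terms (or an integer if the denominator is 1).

Let h_i = expected steps to first reach X from state i.
Boundary: h_X = 0.
First-step equations for the other states:
  h_Y = 1 + 1/10*h_X + 1/5*h_Y + 7/10*h_Z
  h_Z = 1 + 1/10*h_X + 1/10*h_Y + 4/5*h_Z

Substituting h_X = 0 and rearranging gives the linear system (I - Q) h = 1:
  [4/5, -7/10] . (h_Y, h_Z) = 1
  [-1/10, 1/5] . (h_Y, h_Z) = 1

Solving yields:
  h_Y = 10
  h_Z = 10

Starting state is Y, so the expected hitting time is h_Y = 10.

Answer: 10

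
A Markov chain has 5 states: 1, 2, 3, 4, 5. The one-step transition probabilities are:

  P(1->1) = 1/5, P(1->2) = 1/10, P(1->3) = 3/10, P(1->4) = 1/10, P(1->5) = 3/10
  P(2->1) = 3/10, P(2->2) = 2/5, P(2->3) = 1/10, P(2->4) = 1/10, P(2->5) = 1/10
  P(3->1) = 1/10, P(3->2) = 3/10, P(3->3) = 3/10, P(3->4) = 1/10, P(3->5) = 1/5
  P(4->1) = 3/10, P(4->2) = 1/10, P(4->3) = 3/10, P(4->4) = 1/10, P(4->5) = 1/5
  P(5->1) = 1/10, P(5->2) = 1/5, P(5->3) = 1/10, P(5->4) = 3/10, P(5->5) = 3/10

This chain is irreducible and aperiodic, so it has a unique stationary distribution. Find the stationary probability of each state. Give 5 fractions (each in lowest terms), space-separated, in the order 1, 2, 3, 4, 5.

Answer: 366/1877 439/1877 787/3754 539/3754 409/1877

Derivation:
The stationary distribution satisfies pi = pi * P, i.e.:
  pi_1 = 1/5*pi_1 + 3/10*pi_2 + 1/10*pi_3 + 3/10*pi_4 + 1/10*pi_5
  pi_2 = 1/10*pi_1 + 2/5*pi_2 + 3/10*pi_3 + 1/10*pi_4 + 1/5*pi_5
  pi_3 = 3/10*pi_1 + 1/10*pi_2 + 3/10*pi_3 + 3/10*pi_4 + 1/10*pi_5
  pi_4 = 1/10*pi_1 + 1/10*pi_2 + 1/10*pi_3 + 1/10*pi_4 + 3/10*pi_5
  pi_5 = 3/10*pi_1 + 1/10*pi_2 + 1/5*pi_3 + 1/5*pi_4 + 3/10*pi_5
with normalization: pi_1 + pi_2 + pi_3 + pi_4 + pi_5 = 1.

Using the first 4 balance equations plus normalization, the linear system A*pi = b is:
  [-4/5, 3/10, 1/10, 3/10, 1/10] . pi = 0
  [1/10, -3/5, 3/10, 1/10, 1/5] . pi = 0
  [3/10, 1/10, -7/10, 3/10, 1/10] . pi = 0
  [1/10, 1/10, 1/10, -9/10, 3/10] . pi = 0
  [1, 1, 1, 1, 1] . pi = 1

Solving yields:
  pi_1 = 366/1877
  pi_2 = 439/1877
  pi_3 = 787/3754
  pi_4 = 539/3754
  pi_5 = 409/1877

Verification (pi * P):
  366/1877*1/5 + 439/1877*3/10 + 787/3754*1/10 + 539/3754*3/10 + 409/1877*1/10 = 366/1877 = pi_1  (ok)
  366/1877*1/10 + 439/1877*2/5 + 787/3754*3/10 + 539/3754*1/10 + 409/1877*1/5 = 439/1877 = pi_2  (ok)
  366/1877*3/10 + 439/1877*1/10 + 787/3754*3/10 + 539/3754*3/10 + 409/1877*1/10 = 787/3754 = pi_3  (ok)
  366/1877*1/10 + 439/1877*1/10 + 787/3754*1/10 + 539/3754*1/10 + 409/1877*3/10 = 539/3754 = pi_4  (ok)
  366/1877*3/10 + 439/1877*1/10 + 787/3754*1/5 + 539/3754*1/5 + 409/1877*3/10 = 409/1877 = pi_5  (ok)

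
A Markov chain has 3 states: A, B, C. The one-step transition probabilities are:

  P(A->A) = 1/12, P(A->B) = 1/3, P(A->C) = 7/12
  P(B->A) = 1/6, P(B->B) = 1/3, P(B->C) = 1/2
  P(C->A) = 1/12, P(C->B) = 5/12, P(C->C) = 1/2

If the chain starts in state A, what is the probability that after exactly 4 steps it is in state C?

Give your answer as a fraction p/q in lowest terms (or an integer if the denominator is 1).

Answer: 10567/20736

Derivation:
Computing P^4 by repeated multiplication:
P^1 =
  A: [1/12, 1/3, 7/12]
  B: [1/6, 1/3, 1/2]
  C: [1/12, 5/12, 1/2]
P^2 =
  A: [1/9, 55/144, 73/144]
  B: [1/9, 3/8, 37/72]
  C: [17/144, 3/8, 73/144]
P^3 =
  A: [199/1728, 649/1728, 55/108]
  B: [11/96, 325/864, 55/108]
  C: [11/96, 649/1728, 881/1728]
P^4 =
  A: [2377/20736, 487/1296, 10567/20736]
  B: [1189/10368, 487/1296, 587/1152]
  C: [2377/20736, 7793/20736, 587/1152]

(P^4)[A -> C] = 10567/20736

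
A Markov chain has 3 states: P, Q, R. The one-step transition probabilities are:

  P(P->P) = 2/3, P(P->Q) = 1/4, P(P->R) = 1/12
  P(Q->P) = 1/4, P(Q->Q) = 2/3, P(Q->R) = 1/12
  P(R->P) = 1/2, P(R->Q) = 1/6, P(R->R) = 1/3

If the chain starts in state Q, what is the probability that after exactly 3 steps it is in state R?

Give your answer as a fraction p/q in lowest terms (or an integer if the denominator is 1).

Answer: 7/64

Derivation:
Computing P^3 by repeated multiplication:
P^1 =
  P: [2/3, 1/4, 1/12]
  Q: [1/4, 2/3, 1/12]
  R: [1/2, 1/6, 1/3]
P^2 =
  P: [79/144, 25/72, 5/48]
  Q: [3/8, 25/48, 5/48]
  R: [13/24, 7/24, 1/6]
P^3 =
  P: [109/216, 667/1728, 7/64]
  Q: [83/192, 11/24, 7/64]
  R: [149/288, 103/288, 1/8]

(P^3)[Q -> R] = 7/64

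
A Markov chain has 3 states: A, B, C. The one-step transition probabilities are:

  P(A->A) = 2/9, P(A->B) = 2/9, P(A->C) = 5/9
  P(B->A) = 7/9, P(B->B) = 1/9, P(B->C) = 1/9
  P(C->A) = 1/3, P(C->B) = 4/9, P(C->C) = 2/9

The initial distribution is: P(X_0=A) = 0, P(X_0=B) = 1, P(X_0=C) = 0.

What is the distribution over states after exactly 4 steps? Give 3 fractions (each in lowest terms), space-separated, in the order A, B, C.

Propagating the distribution step by step (d_{t+1} = d_t * P):
d_0 = (A=0, B=1, C=0)
  d_1[A] = 0*2/9 + 1*7/9 + 0*1/3 = 7/9
  d_1[B] = 0*2/9 + 1*1/9 + 0*4/9 = 1/9
  d_1[C] = 0*5/9 + 1*1/9 + 0*2/9 = 1/9
d_1 = (A=7/9, B=1/9, C=1/9)
  d_2[A] = 7/9*2/9 + 1/9*7/9 + 1/9*1/3 = 8/27
  d_2[B] = 7/9*2/9 + 1/9*1/9 + 1/9*4/9 = 19/81
  d_2[C] = 7/9*5/9 + 1/9*1/9 + 1/9*2/9 = 38/81
d_2 = (A=8/27, B=19/81, C=38/81)
  d_3[A] = 8/27*2/9 + 19/81*7/9 + 38/81*1/3 = 295/729
  d_3[B] = 8/27*2/9 + 19/81*1/9 + 38/81*4/9 = 73/243
  d_3[C] = 8/27*5/9 + 19/81*1/9 + 38/81*2/9 = 215/729
d_3 = (A=295/729, B=73/243, C=215/729)
  d_4[A] = 295/729*2/9 + 73/243*7/9 + 215/729*1/3 = 2768/6561
  d_4[B] = 295/729*2/9 + 73/243*1/9 + 215/729*4/9 = 1669/6561
  d_4[C] = 295/729*5/9 + 73/243*1/9 + 215/729*2/9 = 236/729
d_4 = (A=2768/6561, B=1669/6561, C=236/729)

Answer: 2768/6561 1669/6561 236/729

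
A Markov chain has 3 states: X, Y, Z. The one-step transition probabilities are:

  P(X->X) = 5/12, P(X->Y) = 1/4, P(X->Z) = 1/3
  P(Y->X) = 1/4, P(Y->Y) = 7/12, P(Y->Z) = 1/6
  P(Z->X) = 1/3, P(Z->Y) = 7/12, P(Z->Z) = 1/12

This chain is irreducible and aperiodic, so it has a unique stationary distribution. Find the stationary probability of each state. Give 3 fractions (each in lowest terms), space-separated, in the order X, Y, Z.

Answer: 41/128 61/128 13/64

Derivation:
The stationary distribution satisfies pi = pi * P, i.e.:
  pi_X = 5/12*pi_X + 1/4*pi_Y + 1/3*pi_Z
  pi_Y = 1/4*pi_X + 7/12*pi_Y + 7/12*pi_Z
  pi_Z = 1/3*pi_X + 1/6*pi_Y + 1/12*pi_Z
with normalization: pi_X + pi_Y + pi_Z = 1.

Using the first 2 balance equations plus normalization, the linear system A*pi = b is:
  [-7/12, 1/4, 1/3] . pi = 0
  [1/4, -5/12, 7/12] . pi = 0
  [1, 1, 1] . pi = 1

Solving yields:
  pi_X = 41/128
  pi_Y = 61/128
  pi_Z = 13/64

Verification (pi * P):
  41/128*5/12 + 61/128*1/4 + 13/64*1/3 = 41/128 = pi_X  (ok)
  41/128*1/4 + 61/128*7/12 + 13/64*7/12 = 61/128 = pi_Y  (ok)
  41/128*1/3 + 61/128*1/6 + 13/64*1/12 = 13/64 = pi_Z  (ok)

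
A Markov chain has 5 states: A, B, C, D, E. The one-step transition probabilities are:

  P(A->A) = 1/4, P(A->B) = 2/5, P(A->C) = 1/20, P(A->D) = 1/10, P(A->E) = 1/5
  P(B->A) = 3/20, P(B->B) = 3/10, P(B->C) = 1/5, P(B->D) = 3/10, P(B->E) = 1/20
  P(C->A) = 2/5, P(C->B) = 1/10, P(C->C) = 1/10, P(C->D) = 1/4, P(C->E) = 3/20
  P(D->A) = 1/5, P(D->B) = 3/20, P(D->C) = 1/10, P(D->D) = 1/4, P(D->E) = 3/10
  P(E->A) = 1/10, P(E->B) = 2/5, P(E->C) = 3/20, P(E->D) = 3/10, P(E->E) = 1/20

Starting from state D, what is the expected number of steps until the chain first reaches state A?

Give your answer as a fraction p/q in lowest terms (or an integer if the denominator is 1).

Answer: 12168/2399

Derivation:
Let h_i = expected steps to first reach A from state i.
Boundary: h_A = 0.
First-step equations for the other states:
  h_B = 1 + 3/20*h_A + 3/10*h_B + 1/5*h_C + 3/10*h_D + 1/20*h_E
  h_C = 1 + 2/5*h_A + 1/10*h_B + 1/10*h_C + 1/4*h_D + 3/20*h_E
  h_D = 1 + 1/5*h_A + 3/20*h_B + 1/10*h_C + 1/4*h_D + 3/10*h_E
  h_E = 1 + 1/10*h_A + 2/5*h_B + 3/20*h_C + 3/10*h_D + 1/20*h_E

Substituting h_A = 0 and rearranging gives the linear system (I - Q) h = 1:
  [7/10, -1/5, -3/10, -1/20] . (h_B, h_C, h_D, h_E) = 1
  [-1/10, 9/10, -1/4, -3/20] . (h_B, h_C, h_D, h_E) = 1
  [-3/20, -1/10, 3/4, -3/10] . (h_B, h_C, h_D, h_E) = 1
  [-2/5, -3/20, -3/10, 19/20] . (h_B, h_C, h_D, h_E) = 1

Solving yields:
  h_B = 12316/2399
  h_C = 9592/2399
  h_D = 12168/2399
  h_E = 13068/2399

Starting state is D, so the expected hitting time is h_D = 12168/2399.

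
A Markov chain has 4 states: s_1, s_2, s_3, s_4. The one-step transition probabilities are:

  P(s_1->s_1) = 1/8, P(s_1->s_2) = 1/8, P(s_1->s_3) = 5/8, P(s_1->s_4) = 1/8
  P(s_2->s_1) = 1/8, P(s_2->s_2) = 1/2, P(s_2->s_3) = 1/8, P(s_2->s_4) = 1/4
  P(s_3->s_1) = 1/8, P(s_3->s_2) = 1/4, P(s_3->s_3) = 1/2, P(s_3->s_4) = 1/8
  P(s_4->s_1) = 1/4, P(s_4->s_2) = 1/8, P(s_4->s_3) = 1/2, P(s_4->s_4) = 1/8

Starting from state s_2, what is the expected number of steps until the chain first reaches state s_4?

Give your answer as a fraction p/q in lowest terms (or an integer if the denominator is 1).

Let h_i = expected steps to first reach s_4 from state i.
Boundary: h_s_4 = 0.
First-step equations for the other states:
  h_s_1 = 1 + 1/8*h_s_1 + 1/8*h_s_2 + 5/8*h_s_3 + 1/8*h_s_4
  h_s_2 = 1 + 1/8*h_s_1 + 1/2*h_s_2 + 1/8*h_s_3 + 1/4*h_s_4
  h_s_3 = 1 + 1/8*h_s_1 + 1/4*h_s_2 + 1/2*h_s_3 + 1/8*h_s_4

Substituting h_s_4 = 0 and rearranging gives the linear system (I - Q) h = 1:
  [7/8, -1/8, -5/8] . (h_s_1, h_s_2, h_s_3) = 1
  [-1/8, 1/2, -1/8] . (h_s_1, h_s_2, h_s_3) = 1
  [-1/8, -1/4, 1/2] . (h_s_1, h_s_2, h_s_3) = 1

Solving yields:
  h_s_1 = 56/9
  h_s_2 = 320/63
  h_s_3 = 128/21

Starting state is s_2, so the expected hitting time is h_s_2 = 320/63.

Answer: 320/63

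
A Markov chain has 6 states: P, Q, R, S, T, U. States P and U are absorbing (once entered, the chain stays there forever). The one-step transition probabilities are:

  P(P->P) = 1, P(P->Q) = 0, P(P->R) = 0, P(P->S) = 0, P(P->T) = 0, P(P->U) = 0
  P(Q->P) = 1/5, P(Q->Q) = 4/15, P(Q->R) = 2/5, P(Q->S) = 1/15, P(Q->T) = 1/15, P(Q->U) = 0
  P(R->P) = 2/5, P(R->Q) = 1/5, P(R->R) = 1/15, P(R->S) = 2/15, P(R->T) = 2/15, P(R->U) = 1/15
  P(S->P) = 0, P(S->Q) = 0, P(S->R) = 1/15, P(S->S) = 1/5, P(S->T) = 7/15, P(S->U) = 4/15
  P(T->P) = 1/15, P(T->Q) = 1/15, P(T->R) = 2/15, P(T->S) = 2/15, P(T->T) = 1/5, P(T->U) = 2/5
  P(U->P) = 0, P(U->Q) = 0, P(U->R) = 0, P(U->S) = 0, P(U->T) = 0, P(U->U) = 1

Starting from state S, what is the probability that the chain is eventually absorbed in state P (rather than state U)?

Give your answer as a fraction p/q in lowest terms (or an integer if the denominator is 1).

Let a_i = P(absorbed in P | start in state i).
Boundary conditions: a_P = 1, a_U = 0.
For each transient state i, a_i = sum_j P(i->j) * a_j:
  a_Q = 1/5*a_P + 4/15*a_Q + 2/5*a_R + 1/15*a_S + 1/15*a_T + 0*a_U
  a_R = 2/5*a_P + 1/5*a_Q + 1/15*a_R + 2/15*a_S + 2/15*a_T + 1/15*a_U
  a_S = 0*a_P + 0*a_Q + 1/15*a_R + 1/5*a_S + 7/15*a_T + 4/15*a_U
  a_T = 1/15*a_P + 1/15*a_Q + 2/15*a_R + 2/15*a_S + 1/5*a_T + 2/5*a_U

Substituting a_P = 1 and a_U = 0, rearrange to (I - Q) a = r where r[i] = P(i -> P):
  [11/15, -2/5, -1/15, -1/15] . (a_Q, a_R, a_S, a_T) = 1/5
  [-1/5, 14/15, -2/15, -2/15] . (a_Q, a_R, a_S, a_T) = 2/5
  [0, -1/15, 4/5, -7/15] . (a_Q, a_R, a_S, a_T) = 0
  [-1/15, -2/15, -2/15, 4/5] . (a_Q, a_R, a_S, a_T) = 1/15

Solving yields:
  a_Q = 409/611
  a_R = 10225/15886
  a_S = 3473/15886
  a_T = 4493/15886

Starting state is S, so the absorption probability is a_S = 3473/15886.

Answer: 3473/15886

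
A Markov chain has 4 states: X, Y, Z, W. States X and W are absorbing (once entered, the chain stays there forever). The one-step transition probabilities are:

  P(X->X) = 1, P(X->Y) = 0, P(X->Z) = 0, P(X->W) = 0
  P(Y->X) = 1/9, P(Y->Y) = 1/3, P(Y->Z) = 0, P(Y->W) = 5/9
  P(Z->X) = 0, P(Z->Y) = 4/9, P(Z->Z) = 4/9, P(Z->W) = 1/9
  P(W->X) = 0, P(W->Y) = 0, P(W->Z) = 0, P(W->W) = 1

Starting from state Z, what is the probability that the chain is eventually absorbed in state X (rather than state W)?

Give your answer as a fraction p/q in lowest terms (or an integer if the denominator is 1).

Answer: 2/15

Derivation:
Let a_i = P(absorbed in X | start in state i).
Boundary conditions: a_X = 1, a_W = 0.
For each transient state i, a_i = sum_j P(i->j) * a_j:
  a_Y = 1/9*a_X + 1/3*a_Y + 0*a_Z + 5/9*a_W
  a_Z = 0*a_X + 4/9*a_Y + 4/9*a_Z + 1/9*a_W

Substituting a_X = 1 and a_W = 0, rearrange to (I - Q) a = r where r[i] = P(i -> X):
  [2/3, 0] . (a_Y, a_Z) = 1/9
  [-4/9, 5/9] . (a_Y, a_Z) = 0

Solving yields:
  a_Y = 1/6
  a_Z = 2/15

Starting state is Z, so the absorption probability is a_Z = 2/15.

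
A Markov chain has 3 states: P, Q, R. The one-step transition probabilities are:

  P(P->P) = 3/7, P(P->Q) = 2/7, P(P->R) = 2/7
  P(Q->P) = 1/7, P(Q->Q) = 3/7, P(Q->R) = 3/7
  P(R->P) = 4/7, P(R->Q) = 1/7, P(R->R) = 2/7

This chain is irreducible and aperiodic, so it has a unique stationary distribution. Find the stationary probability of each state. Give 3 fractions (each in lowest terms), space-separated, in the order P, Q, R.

The stationary distribution satisfies pi = pi * P, i.e.:
  pi_P = 3/7*pi_P + 1/7*pi_Q + 4/7*pi_R
  pi_Q = 2/7*pi_P + 3/7*pi_Q + 1/7*pi_R
  pi_R = 2/7*pi_P + 3/7*pi_Q + 2/7*pi_R
with normalization: pi_P + pi_Q + pi_R = 1.

Using the first 2 balance equations plus normalization, the linear system A*pi = b is:
  [-4/7, 1/7, 4/7] . pi = 0
  [2/7, -4/7, 1/7] . pi = 0
  [1, 1, 1] . pi = 1

Solving yields:
  pi_P = 17/43
  pi_Q = 12/43
  pi_R = 14/43

Verification (pi * P):
  17/43*3/7 + 12/43*1/7 + 14/43*4/7 = 17/43 = pi_P  (ok)
  17/43*2/7 + 12/43*3/7 + 14/43*1/7 = 12/43 = pi_Q  (ok)
  17/43*2/7 + 12/43*3/7 + 14/43*2/7 = 14/43 = pi_R  (ok)

Answer: 17/43 12/43 14/43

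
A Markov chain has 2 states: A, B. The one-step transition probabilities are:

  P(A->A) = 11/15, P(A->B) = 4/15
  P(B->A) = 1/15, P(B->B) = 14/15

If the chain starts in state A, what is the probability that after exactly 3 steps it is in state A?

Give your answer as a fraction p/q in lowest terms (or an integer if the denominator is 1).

Answer: 59/135

Derivation:
Computing P^3 by repeated multiplication:
P^1 =
  A: [11/15, 4/15]
  B: [1/15, 14/15]
P^2 =
  A: [5/9, 4/9]
  B: [1/9, 8/9]
P^3 =
  A: [59/135, 76/135]
  B: [19/135, 116/135]

(P^3)[A -> A] = 59/135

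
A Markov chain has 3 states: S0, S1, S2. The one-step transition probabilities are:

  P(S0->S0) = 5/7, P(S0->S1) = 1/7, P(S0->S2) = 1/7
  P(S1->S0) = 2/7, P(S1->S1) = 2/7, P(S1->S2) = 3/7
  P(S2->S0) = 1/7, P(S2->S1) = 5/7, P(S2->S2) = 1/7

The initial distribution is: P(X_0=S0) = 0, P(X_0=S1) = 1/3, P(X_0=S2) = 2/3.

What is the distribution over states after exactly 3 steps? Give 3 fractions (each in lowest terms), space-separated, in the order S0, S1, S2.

Propagating the distribution step by step (d_{t+1} = d_t * P):
d_0 = (S0=0, S1=1/3, S2=2/3)
  d_1[S0] = 0*5/7 + 1/3*2/7 + 2/3*1/7 = 4/21
  d_1[S1] = 0*1/7 + 1/3*2/7 + 2/3*5/7 = 4/7
  d_1[S2] = 0*1/7 + 1/3*3/7 + 2/3*1/7 = 5/21
d_1 = (S0=4/21, S1=4/7, S2=5/21)
  d_2[S0] = 4/21*5/7 + 4/7*2/7 + 5/21*1/7 = 1/3
  d_2[S1] = 4/21*1/7 + 4/7*2/7 + 5/21*5/7 = 53/147
  d_2[S2] = 4/21*1/7 + 4/7*3/7 + 5/21*1/7 = 15/49
d_2 = (S0=1/3, S1=53/147, S2=15/49)
  d_3[S0] = 1/3*5/7 + 53/147*2/7 + 15/49*1/7 = 132/343
  d_3[S1] = 1/3*1/7 + 53/147*2/7 + 15/49*5/7 = 380/1029
  d_3[S2] = 1/3*1/7 + 53/147*3/7 + 15/49*1/7 = 253/1029
d_3 = (S0=132/343, S1=380/1029, S2=253/1029)

Answer: 132/343 380/1029 253/1029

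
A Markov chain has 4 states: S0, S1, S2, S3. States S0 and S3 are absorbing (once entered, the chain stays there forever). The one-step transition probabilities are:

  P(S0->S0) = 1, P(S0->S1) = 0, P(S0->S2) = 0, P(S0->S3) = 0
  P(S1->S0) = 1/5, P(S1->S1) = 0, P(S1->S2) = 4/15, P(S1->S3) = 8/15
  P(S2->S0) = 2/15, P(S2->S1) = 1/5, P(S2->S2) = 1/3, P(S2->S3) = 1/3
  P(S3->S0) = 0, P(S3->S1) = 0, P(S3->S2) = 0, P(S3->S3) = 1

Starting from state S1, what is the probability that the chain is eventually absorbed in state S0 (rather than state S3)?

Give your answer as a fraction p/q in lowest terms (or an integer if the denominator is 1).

Let a_i = P(absorbed in S0 | start in state i).
Boundary conditions: a_S0 = 1, a_S3 = 0.
For each transient state i, a_i = sum_j P(i->j) * a_j:
  a_S1 = 1/5*a_S0 + 0*a_S1 + 4/15*a_S2 + 8/15*a_S3
  a_S2 = 2/15*a_S0 + 1/5*a_S1 + 1/3*a_S2 + 1/3*a_S3

Substituting a_S0 = 1 and a_S3 = 0, rearrange to (I - Q) a = r where r[i] = P(i -> S0):
  [1, -4/15] . (a_S1, a_S2) = 1/5
  [-1/5, 2/3] . (a_S1, a_S2) = 2/15

Solving yields:
  a_S1 = 19/69
  a_S2 = 13/46

Starting state is S1, so the absorption probability is a_S1 = 19/69.

Answer: 19/69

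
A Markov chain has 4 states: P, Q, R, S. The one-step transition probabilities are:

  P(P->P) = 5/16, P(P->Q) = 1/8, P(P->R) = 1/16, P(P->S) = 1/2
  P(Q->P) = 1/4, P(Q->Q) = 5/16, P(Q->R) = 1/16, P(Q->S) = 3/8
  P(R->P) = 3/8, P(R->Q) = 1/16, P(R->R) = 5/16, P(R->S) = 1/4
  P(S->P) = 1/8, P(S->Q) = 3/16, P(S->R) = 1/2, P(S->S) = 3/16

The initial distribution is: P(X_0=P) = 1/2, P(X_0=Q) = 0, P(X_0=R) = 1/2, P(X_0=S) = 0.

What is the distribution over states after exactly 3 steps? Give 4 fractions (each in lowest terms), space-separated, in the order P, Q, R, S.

Propagating the distribution step by step (d_{t+1} = d_t * P):
d_0 = (P=1/2, Q=0, R=1/2, S=0)
  d_1[P] = 1/2*5/16 + 0*1/4 + 1/2*3/8 + 0*1/8 = 11/32
  d_1[Q] = 1/2*1/8 + 0*5/16 + 1/2*1/16 + 0*3/16 = 3/32
  d_1[R] = 1/2*1/16 + 0*1/16 + 1/2*5/16 + 0*1/2 = 3/16
  d_1[S] = 1/2*1/2 + 0*3/8 + 1/2*1/4 + 0*3/16 = 3/8
d_1 = (P=11/32, Q=3/32, R=3/16, S=3/8)
  d_2[P] = 11/32*5/16 + 3/32*1/4 + 3/16*3/8 + 3/8*1/8 = 127/512
  d_2[Q] = 11/32*1/8 + 3/32*5/16 + 3/16*1/16 + 3/8*3/16 = 79/512
  d_2[R] = 11/32*1/16 + 3/32*1/16 + 3/16*5/16 + 3/8*1/2 = 35/128
  d_2[S] = 11/32*1/2 + 3/32*3/8 + 3/16*1/4 + 3/8*3/16 = 83/256
d_2 = (P=127/512, Q=79/512, R=35/128, S=83/256)
  d_3[P] = 127/512*5/16 + 79/512*1/4 + 35/128*3/8 + 83/256*1/8 = 2123/8192
  d_3[Q] = 127/512*1/8 + 79/512*5/16 + 35/128*1/16 + 83/256*3/16 = 1287/8192
  d_3[R] = 127/512*1/16 + 79/512*1/16 + 35/128*5/16 + 83/256*1/2 = 1117/4096
  d_3[S] = 127/512*1/2 + 79/512*3/8 + 35/128*1/4 + 83/256*3/16 = 637/2048
d_3 = (P=2123/8192, Q=1287/8192, R=1117/4096, S=637/2048)

Answer: 2123/8192 1287/8192 1117/4096 637/2048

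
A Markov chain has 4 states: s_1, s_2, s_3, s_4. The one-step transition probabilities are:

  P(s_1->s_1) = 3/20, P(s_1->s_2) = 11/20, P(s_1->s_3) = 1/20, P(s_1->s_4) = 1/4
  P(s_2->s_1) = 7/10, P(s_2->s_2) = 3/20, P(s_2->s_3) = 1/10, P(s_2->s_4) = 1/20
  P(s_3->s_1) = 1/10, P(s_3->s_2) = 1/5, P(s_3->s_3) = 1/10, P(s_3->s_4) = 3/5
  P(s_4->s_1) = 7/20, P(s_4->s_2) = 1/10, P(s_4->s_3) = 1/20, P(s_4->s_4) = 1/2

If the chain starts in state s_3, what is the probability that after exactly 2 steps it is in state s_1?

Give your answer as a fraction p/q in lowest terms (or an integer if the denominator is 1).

Answer: 3/8

Derivation:
Computing P^2 by repeated multiplication:
P^1 =
  s_1: [3/20, 11/20, 1/20, 1/4]
  s_2: [7/10, 3/20, 1/10, 1/20]
  s_3: [1/10, 1/5, 1/10, 3/5]
  s_4: [7/20, 1/10, 1/20, 1/2]
P^2 =
  s_1: [1/2, 1/5, 2/25, 11/50]
  s_2: [19/80, 173/400, 1/16, 107/400]
  s_3: [3/8, 33/200, 13/200, 79/200]
  s_4: [121/400, 107/400, 23/400, 149/400]

(P^2)[s_3 -> s_1] = 3/8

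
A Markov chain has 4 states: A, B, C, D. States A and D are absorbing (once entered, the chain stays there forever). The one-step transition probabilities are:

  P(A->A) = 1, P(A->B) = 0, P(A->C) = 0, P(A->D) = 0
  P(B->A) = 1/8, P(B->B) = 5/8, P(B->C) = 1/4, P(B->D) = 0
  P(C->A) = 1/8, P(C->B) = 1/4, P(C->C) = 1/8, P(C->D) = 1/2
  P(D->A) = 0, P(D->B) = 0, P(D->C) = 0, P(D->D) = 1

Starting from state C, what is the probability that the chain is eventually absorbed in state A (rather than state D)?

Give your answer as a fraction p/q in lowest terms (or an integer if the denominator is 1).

Answer: 5/17

Derivation:
Let a_i = P(absorbed in A | start in state i).
Boundary conditions: a_A = 1, a_D = 0.
For each transient state i, a_i = sum_j P(i->j) * a_j:
  a_B = 1/8*a_A + 5/8*a_B + 1/4*a_C + 0*a_D
  a_C = 1/8*a_A + 1/4*a_B + 1/8*a_C + 1/2*a_D

Substituting a_A = 1 and a_D = 0, rearrange to (I - Q) a = r where r[i] = P(i -> A):
  [3/8, -1/4] . (a_B, a_C) = 1/8
  [-1/4, 7/8] . (a_B, a_C) = 1/8

Solving yields:
  a_B = 9/17
  a_C = 5/17

Starting state is C, so the absorption probability is a_C = 5/17.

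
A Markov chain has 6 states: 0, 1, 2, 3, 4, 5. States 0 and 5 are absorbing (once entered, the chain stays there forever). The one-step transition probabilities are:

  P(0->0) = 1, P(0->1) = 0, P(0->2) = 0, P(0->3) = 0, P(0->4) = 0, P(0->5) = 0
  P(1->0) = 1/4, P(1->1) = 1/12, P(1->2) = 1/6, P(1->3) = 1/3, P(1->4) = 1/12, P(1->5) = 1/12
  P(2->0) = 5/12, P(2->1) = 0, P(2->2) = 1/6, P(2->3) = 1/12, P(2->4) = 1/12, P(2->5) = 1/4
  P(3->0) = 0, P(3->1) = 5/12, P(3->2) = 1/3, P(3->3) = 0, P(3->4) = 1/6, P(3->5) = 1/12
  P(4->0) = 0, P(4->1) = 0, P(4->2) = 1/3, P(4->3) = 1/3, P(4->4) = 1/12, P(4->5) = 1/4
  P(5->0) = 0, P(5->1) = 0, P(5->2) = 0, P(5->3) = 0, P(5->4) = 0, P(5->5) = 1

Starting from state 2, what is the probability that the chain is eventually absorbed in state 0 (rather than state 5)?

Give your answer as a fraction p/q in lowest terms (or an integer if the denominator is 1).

Let a_i = P(absorbed in 0 | start in state i).
Boundary conditions: a_0 = 1, a_5 = 0.
For each transient state i, a_i = sum_j P(i->j) * a_j:
  a_1 = 1/4*a_0 + 1/12*a_1 + 1/6*a_2 + 1/3*a_3 + 1/12*a_4 + 1/12*a_5
  a_2 = 5/12*a_0 + 0*a_1 + 1/6*a_2 + 1/12*a_3 + 1/12*a_4 + 1/4*a_5
  a_3 = 0*a_0 + 5/12*a_1 + 1/3*a_2 + 0*a_3 + 1/6*a_4 + 1/12*a_5
  a_4 = 0*a_0 + 0*a_1 + 1/3*a_2 + 1/3*a_3 + 1/12*a_4 + 1/4*a_5

Substituting a_0 = 1 and a_5 = 0, rearrange to (I - Q) a = r where r[i] = P(i -> 0):
  [11/12, -1/6, -1/3, -1/12] . (a_1, a_2, a_3, a_4) = 1/4
  [0, 5/6, -1/12, -1/12] . (a_1, a_2, a_3, a_4) = 5/12
  [-5/12, -1/3, 1, -1/6] . (a_1, a_2, a_3, a_4) = 0
  [0, -1/3, -1/3, 11/12] . (a_1, a_2, a_3, a_4) = 0

Solving yields:
  a_1 = 2986/4937
  a_2 = 5845/9874
  a_3 = 2550/4937
  a_4 = 1990/4937

Starting state is 2, so the absorption probability is a_2 = 5845/9874.

Answer: 5845/9874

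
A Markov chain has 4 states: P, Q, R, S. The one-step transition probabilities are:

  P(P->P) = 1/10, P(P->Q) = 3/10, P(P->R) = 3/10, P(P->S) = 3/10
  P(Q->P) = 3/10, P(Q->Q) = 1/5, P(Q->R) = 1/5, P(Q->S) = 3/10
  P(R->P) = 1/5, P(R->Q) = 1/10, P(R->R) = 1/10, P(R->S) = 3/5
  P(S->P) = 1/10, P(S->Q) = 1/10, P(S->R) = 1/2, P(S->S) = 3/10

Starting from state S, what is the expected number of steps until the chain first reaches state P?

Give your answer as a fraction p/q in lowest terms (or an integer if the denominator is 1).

Answer: 45/7

Derivation:
Let h_i = expected steps to first reach P from state i.
Boundary: h_P = 0.
First-step equations for the other states:
  h_Q = 1 + 3/10*h_P + 1/5*h_Q + 1/5*h_R + 3/10*h_S
  h_R = 1 + 1/5*h_P + 1/10*h_Q + 1/10*h_R + 3/5*h_S
  h_S = 1 + 1/10*h_P + 1/10*h_Q + 1/2*h_R + 3/10*h_S

Substituting h_P = 0 and rearranging gives the linear system (I - Q) h = 1:
  [4/5, -1/5, -3/10] . (h_Q, h_R, h_S) = 1
  [-1/10, 9/10, -3/5] . (h_Q, h_R, h_S) = 1
  [-1/10, -1/2, 7/10] . (h_Q, h_R, h_S) = 1

Solving yields:
  h_Q = 505/98
  h_R = 585/98
  h_S = 45/7

Starting state is S, so the expected hitting time is h_S = 45/7.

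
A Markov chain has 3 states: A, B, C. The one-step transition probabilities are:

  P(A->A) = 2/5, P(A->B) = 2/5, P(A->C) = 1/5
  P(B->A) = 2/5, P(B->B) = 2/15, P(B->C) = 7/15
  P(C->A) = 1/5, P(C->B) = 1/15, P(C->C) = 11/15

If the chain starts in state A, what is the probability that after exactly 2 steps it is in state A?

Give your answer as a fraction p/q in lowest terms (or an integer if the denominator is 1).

Answer: 9/25

Derivation:
Computing P^2 by repeated multiplication:
P^1 =
  A: [2/5, 2/5, 1/5]
  B: [2/5, 2/15, 7/15]
  C: [1/5, 1/15, 11/15]
P^2 =
  A: [9/25, 17/75, 31/75]
  B: [23/75, 47/225, 109/225]
  C: [19/75, 31/225, 137/225]

(P^2)[A -> A] = 9/25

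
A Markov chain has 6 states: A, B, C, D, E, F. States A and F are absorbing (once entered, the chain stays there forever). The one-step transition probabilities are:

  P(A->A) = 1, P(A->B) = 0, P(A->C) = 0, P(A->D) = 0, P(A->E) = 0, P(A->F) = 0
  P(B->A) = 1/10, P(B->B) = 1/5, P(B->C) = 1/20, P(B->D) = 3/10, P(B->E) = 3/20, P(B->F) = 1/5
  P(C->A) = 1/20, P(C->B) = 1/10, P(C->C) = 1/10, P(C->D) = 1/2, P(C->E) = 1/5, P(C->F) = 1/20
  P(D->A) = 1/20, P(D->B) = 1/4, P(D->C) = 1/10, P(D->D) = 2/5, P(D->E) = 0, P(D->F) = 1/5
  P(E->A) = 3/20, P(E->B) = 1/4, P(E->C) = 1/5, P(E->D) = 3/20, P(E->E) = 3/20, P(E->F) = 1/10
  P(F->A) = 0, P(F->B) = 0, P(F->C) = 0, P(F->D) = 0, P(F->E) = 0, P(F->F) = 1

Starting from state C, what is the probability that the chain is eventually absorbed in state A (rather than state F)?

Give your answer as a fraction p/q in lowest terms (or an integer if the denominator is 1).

Let a_i = P(absorbed in A | start in state i).
Boundary conditions: a_A = 1, a_F = 0.
For each transient state i, a_i = sum_j P(i->j) * a_j:
  a_B = 1/10*a_A + 1/5*a_B + 1/20*a_C + 3/10*a_D + 3/20*a_E + 1/5*a_F
  a_C = 1/20*a_A + 1/10*a_B + 1/10*a_C + 1/2*a_D + 1/5*a_E + 1/20*a_F
  a_D = 1/20*a_A + 1/4*a_B + 1/10*a_C + 2/5*a_D + 0*a_E + 1/5*a_F
  a_E = 3/20*a_A + 1/4*a_B + 1/5*a_C + 3/20*a_D + 3/20*a_E + 1/10*a_F

Substituting a_A = 1 and a_F = 0, rearrange to (I - Q) a = r where r[i] = P(i -> A):
  [4/5, -1/20, -3/10, -3/20] . (a_B, a_C, a_D, a_E) = 1/10
  [-1/10, 9/10, -1/2, -1/5] . (a_B, a_C, a_D, a_E) = 1/20
  [-1/4, -1/10, 3/5, 0] . (a_B, a_C, a_D, a_E) = 1/20
  [-1/4, -1/5, -3/20, 17/20] . (a_B, a_C, a_D, a_E) = 3/20

Solving yields:
  a_B = 291/902
  a_C = 11359/34276
  a_D = 9357/34276
  a_E = 13625/34276

Starting state is C, so the absorption probability is a_C = 11359/34276.

Answer: 11359/34276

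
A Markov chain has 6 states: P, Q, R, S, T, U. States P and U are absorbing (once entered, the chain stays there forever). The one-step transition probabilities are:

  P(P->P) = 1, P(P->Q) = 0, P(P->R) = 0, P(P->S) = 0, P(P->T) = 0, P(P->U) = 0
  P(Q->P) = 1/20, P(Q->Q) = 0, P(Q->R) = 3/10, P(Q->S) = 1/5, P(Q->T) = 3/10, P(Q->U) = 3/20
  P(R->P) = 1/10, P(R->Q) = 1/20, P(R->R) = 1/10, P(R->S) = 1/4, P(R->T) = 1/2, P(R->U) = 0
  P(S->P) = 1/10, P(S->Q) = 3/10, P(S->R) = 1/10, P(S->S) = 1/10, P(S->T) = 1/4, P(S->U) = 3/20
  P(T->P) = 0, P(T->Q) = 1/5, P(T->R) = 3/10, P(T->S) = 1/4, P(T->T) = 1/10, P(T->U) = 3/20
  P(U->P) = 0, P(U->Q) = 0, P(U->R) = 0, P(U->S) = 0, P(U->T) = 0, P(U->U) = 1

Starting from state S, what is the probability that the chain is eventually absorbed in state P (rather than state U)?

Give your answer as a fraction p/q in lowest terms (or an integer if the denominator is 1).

Answer: 7765/22381

Derivation:
Let a_i = P(absorbed in P | start in state i).
Boundary conditions: a_P = 1, a_U = 0.
For each transient state i, a_i = sum_j P(i->j) * a_j:
  a_Q = 1/20*a_P + 0*a_Q + 3/10*a_R + 1/5*a_S + 3/10*a_T + 3/20*a_U
  a_R = 1/10*a_P + 1/20*a_Q + 1/10*a_R + 1/4*a_S + 1/2*a_T + 0*a_U
  a_S = 1/10*a_P + 3/10*a_Q + 1/10*a_R + 1/10*a_S + 1/4*a_T + 3/20*a_U
  a_T = 0*a_P + 1/5*a_Q + 3/10*a_R + 1/4*a_S + 1/10*a_T + 3/20*a_U

Substituting a_P = 1 and a_U = 0, rearrange to (I - Q) a = r where r[i] = P(i -> P):
  [1, -3/10, -1/5, -3/10] . (a_Q, a_R, a_S, a_T) = 1/20
  [-1/20, 9/10, -1/4, -1/2] . (a_Q, a_R, a_S, a_T) = 1/10
  [-3/10, -1/10, 9/10, -1/4] . (a_Q, a_R, a_S, a_T) = 1/10
  [-1/5, -3/10, -1/4, 9/10] . (a_Q, a_R, a_S, a_T) = 0

Solving yields:
  a_Q = 7318/22381
  a_R = 17555/44762
  a_S = 7765/22381
  a_T = 6709/22381

Starting state is S, so the absorption probability is a_S = 7765/22381.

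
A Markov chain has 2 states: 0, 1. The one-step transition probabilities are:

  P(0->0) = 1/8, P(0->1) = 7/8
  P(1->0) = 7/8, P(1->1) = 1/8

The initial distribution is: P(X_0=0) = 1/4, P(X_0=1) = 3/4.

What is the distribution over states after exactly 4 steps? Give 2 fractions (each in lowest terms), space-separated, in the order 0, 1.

Answer: 431/1024 593/1024

Derivation:
Propagating the distribution step by step (d_{t+1} = d_t * P):
d_0 = (0=1/4, 1=3/4)
  d_1[0] = 1/4*1/8 + 3/4*7/8 = 11/16
  d_1[1] = 1/4*7/8 + 3/4*1/8 = 5/16
d_1 = (0=11/16, 1=5/16)
  d_2[0] = 11/16*1/8 + 5/16*7/8 = 23/64
  d_2[1] = 11/16*7/8 + 5/16*1/8 = 41/64
d_2 = (0=23/64, 1=41/64)
  d_3[0] = 23/64*1/8 + 41/64*7/8 = 155/256
  d_3[1] = 23/64*7/8 + 41/64*1/8 = 101/256
d_3 = (0=155/256, 1=101/256)
  d_4[0] = 155/256*1/8 + 101/256*7/8 = 431/1024
  d_4[1] = 155/256*7/8 + 101/256*1/8 = 593/1024
d_4 = (0=431/1024, 1=593/1024)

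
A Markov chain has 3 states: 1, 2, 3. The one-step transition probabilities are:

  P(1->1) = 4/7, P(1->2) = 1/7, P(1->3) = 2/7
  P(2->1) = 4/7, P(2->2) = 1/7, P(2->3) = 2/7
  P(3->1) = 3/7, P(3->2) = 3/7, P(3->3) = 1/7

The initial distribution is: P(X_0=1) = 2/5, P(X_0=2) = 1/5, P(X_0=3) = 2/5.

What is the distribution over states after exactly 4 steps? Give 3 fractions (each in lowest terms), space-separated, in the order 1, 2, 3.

Answer: 6432/12005 2571/12005 3002/12005

Derivation:
Propagating the distribution step by step (d_{t+1} = d_t * P):
d_0 = (1=2/5, 2=1/5, 3=2/5)
  d_1[1] = 2/5*4/7 + 1/5*4/7 + 2/5*3/7 = 18/35
  d_1[2] = 2/5*1/7 + 1/5*1/7 + 2/5*3/7 = 9/35
  d_1[3] = 2/5*2/7 + 1/5*2/7 + 2/5*1/7 = 8/35
d_1 = (1=18/35, 2=9/35, 3=8/35)
  d_2[1] = 18/35*4/7 + 9/35*4/7 + 8/35*3/7 = 132/245
  d_2[2] = 18/35*1/7 + 9/35*1/7 + 8/35*3/7 = 51/245
  d_2[3] = 18/35*2/7 + 9/35*2/7 + 8/35*1/7 = 62/245
d_2 = (1=132/245, 2=51/245, 3=62/245)
  d_3[1] = 132/245*4/7 + 51/245*4/7 + 62/245*3/7 = 918/1715
  d_3[2] = 132/245*1/7 + 51/245*1/7 + 62/245*3/7 = 369/1715
  d_3[3] = 132/245*2/7 + 51/245*2/7 + 62/245*1/7 = 428/1715
d_3 = (1=918/1715, 2=369/1715, 3=428/1715)
  d_4[1] = 918/1715*4/7 + 369/1715*4/7 + 428/1715*3/7 = 6432/12005
  d_4[2] = 918/1715*1/7 + 369/1715*1/7 + 428/1715*3/7 = 2571/12005
  d_4[3] = 918/1715*2/7 + 369/1715*2/7 + 428/1715*1/7 = 3002/12005
d_4 = (1=6432/12005, 2=2571/12005, 3=3002/12005)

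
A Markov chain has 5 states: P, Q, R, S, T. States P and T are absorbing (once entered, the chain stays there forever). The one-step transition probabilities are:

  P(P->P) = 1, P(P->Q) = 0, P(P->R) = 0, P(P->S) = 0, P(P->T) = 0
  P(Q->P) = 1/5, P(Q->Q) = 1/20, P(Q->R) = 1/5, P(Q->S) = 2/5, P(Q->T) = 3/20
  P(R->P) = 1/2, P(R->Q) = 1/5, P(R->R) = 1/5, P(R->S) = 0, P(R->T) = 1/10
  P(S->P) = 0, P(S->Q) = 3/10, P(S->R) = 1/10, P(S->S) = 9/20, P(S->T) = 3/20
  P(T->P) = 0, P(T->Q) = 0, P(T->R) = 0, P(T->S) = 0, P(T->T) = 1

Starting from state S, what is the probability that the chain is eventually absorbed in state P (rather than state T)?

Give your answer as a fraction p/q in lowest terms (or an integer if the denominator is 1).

Let a_i = P(absorbed in P | start in state i).
Boundary conditions: a_P = 1, a_T = 0.
For each transient state i, a_i = sum_j P(i->j) * a_j:
  a_Q = 1/5*a_P + 1/20*a_Q + 1/5*a_R + 2/5*a_S + 3/20*a_T
  a_R = 1/2*a_P + 1/5*a_Q + 1/5*a_R + 0*a_S + 1/10*a_T
  a_S = 0*a_P + 3/10*a_Q + 1/10*a_R + 9/20*a_S + 3/20*a_T

Substituting a_P = 1 and a_T = 0, rearrange to (I - Q) a = r where r[i] = P(i -> P):
  [19/20, -1/5, -2/5] . (a_Q, a_R, a_S) = 1/5
  [-1/5, 4/5, 0] . (a_Q, a_R, a_S) = 1/2
  [-3/10, -1/10, 11/20] . (a_Q, a_R, a_S) = 0

Solving yields:
  a_Q = 163/292
  a_R = 893/1168
  a_S = 259/584

Starting state is S, so the absorption probability is a_S = 259/584.

Answer: 259/584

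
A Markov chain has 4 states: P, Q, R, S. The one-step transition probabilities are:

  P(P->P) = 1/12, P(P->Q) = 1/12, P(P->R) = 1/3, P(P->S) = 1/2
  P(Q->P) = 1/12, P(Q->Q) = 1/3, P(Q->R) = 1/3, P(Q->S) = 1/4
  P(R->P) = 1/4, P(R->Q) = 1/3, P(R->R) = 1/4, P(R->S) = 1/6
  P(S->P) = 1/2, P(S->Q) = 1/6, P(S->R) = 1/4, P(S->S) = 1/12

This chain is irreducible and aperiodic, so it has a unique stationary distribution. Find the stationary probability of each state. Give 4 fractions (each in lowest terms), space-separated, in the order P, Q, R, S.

Answer: 154/661 155/661 191/661 161/661

Derivation:
The stationary distribution satisfies pi = pi * P, i.e.:
  pi_P = 1/12*pi_P + 1/12*pi_Q + 1/4*pi_R + 1/2*pi_S
  pi_Q = 1/12*pi_P + 1/3*pi_Q + 1/3*pi_R + 1/6*pi_S
  pi_R = 1/3*pi_P + 1/3*pi_Q + 1/4*pi_R + 1/4*pi_S
  pi_S = 1/2*pi_P + 1/4*pi_Q + 1/6*pi_R + 1/12*pi_S
with normalization: pi_P + pi_Q + pi_R + pi_S = 1.

Using the first 3 balance equations plus normalization, the linear system A*pi = b is:
  [-11/12, 1/12, 1/4, 1/2] . pi = 0
  [1/12, -2/3, 1/3, 1/6] . pi = 0
  [1/3, 1/3, -3/4, 1/4] . pi = 0
  [1, 1, 1, 1] . pi = 1

Solving yields:
  pi_P = 154/661
  pi_Q = 155/661
  pi_R = 191/661
  pi_S = 161/661

Verification (pi * P):
  154/661*1/12 + 155/661*1/12 + 191/661*1/4 + 161/661*1/2 = 154/661 = pi_P  (ok)
  154/661*1/12 + 155/661*1/3 + 191/661*1/3 + 161/661*1/6 = 155/661 = pi_Q  (ok)
  154/661*1/3 + 155/661*1/3 + 191/661*1/4 + 161/661*1/4 = 191/661 = pi_R  (ok)
  154/661*1/2 + 155/661*1/4 + 191/661*1/6 + 161/661*1/12 = 161/661 = pi_S  (ok)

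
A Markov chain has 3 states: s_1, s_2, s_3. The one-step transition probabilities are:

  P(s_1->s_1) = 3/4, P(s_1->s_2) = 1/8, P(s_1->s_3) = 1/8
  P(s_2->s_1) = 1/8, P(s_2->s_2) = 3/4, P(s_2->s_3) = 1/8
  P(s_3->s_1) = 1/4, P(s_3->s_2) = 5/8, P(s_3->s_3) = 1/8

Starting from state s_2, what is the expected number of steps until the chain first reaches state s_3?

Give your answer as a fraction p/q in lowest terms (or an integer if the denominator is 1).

Let h_i = expected steps to first reach s_3 from state i.
Boundary: h_s_3 = 0.
First-step equations for the other states:
  h_s_1 = 1 + 3/4*h_s_1 + 1/8*h_s_2 + 1/8*h_s_3
  h_s_2 = 1 + 1/8*h_s_1 + 3/4*h_s_2 + 1/8*h_s_3

Substituting h_s_3 = 0 and rearranging gives the linear system (I - Q) h = 1:
  [1/4, -1/8] . (h_s_1, h_s_2) = 1
  [-1/8, 1/4] . (h_s_1, h_s_2) = 1

Solving yields:
  h_s_1 = 8
  h_s_2 = 8

Starting state is s_2, so the expected hitting time is h_s_2 = 8.

Answer: 8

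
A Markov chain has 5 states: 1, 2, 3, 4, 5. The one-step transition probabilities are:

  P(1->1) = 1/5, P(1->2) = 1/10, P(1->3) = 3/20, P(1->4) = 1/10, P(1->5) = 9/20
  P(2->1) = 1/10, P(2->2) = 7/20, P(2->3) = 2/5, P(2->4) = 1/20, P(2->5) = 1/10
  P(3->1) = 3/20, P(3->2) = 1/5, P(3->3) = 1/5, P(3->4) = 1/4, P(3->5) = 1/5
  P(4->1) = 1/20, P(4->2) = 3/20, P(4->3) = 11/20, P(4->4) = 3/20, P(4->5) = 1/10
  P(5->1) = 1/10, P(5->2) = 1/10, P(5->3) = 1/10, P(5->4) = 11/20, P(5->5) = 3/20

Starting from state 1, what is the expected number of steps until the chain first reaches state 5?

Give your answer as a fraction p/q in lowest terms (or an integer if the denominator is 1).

Let h_i = expected steps to first reach 5 from state i.
Boundary: h_5 = 0.
First-step equations for the other states:
  h_1 = 1 + 1/5*h_1 + 1/10*h_2 + 3/20*h_3 + 1/10*h_4 + 9/20*h_5
  h_2 = 1 + 1/10*h_1 + 7/20*h_2 + 2/5*h_3 + 1/20*h_4 + 1/10*h_5
  h_3 = 1 + 3/20*h_1 + 1/5*h_2 + 1/5*h_3 + 1/4*h_4 + 1/5*h_5
  h_4 = 1 + 1/20*h_1 + 3/20*h_2 + 11/20*h_3 + 3/20*h_4 + 1/10*h_5

Substituting h_5 = 0 and rearranging gives the linear system (I - Q) h = 1:
  [4/5, -1/10, -3/20, -1/10] . (h_1, h_2, h_3, h_4) = 1
  [-1/10, 13/20, -2/5, -1/20] . (h_1, h_2, h_3, h_4) = 1
  [-3/20, -1/5, 4/5, -1/4] . (h_1, h_2, h_3, h_4) = 1
  [-1/20, -3/20, -11/20, 17/20] . (h_1, h_2, h_3, h_4) = 1

Solving yields:
  h_1 = 97700/26789
  h_2 = 21860/3827
  h_3 = 138060/26789
  h_4 = 153600/26789

Starting state is 1, so the expected hitting time is h_1 = 97700/26789.

Answer: 97700/26789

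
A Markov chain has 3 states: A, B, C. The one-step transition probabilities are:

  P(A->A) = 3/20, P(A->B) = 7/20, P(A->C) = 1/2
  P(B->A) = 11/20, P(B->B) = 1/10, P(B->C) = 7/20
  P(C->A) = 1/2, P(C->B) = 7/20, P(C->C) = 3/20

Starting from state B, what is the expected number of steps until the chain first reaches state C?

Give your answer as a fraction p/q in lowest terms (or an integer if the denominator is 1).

Answer: 560/229

Derivation:
Let h_i = expected steps to first reach C from state i.
Boundary: h_C = 0.
First-step equations for the other states:
  h_A = 1 + 3/20*h_A + 7/20*h_B + 1/2*h_C
  h_B = 1 + 11/20*h_A + 1/10*h_B + 7/20*h_C

Substituting h_C = 0 and rearranging gives the linear system (I - Q) h = 1:
  [17/20, -7/20] . (h_A, h_B) = 1
  [-11/20, 9/10] . (h_A, h_B) = 1

Solving yields:
  h_A = 500/229
  h_B = 560/229

Starting state is B, so the expected hitting time is h_B = 560/229.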